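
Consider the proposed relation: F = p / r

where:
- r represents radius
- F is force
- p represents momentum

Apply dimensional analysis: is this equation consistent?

No

r (radius) has dimensions [L].
F (force) has dimensions [L M T^-2].
p (momentum) has dimensions [L M T^-1].

Left side: [L M T^-2]
Right side: [M T^-1]

The two sides have different dimensions, so the equation is NOT dimensionally consistent.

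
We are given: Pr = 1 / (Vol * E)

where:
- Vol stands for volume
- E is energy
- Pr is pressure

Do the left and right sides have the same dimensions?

No

Vol (volume) has dimensions [L^3].
E (energy) has dimensions [L^2 M T^-2].
Pr (pressure) has dimensions [L^-1 M T^-2].

Left side: [L^-1 M T^-2]
Right side: [L^-5 M^-1 T^2]

The two sides have different dimensions, so the equation is NOT dimensionally consistent.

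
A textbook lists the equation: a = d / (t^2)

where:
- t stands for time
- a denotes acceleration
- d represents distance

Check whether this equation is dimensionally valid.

Yes

t (time) has dimensions [T].
a (acceleration) has dimensions [L T^-2].
d (distance) has dimensions [L].

Left side: [L T^-2]
Right side: [L T^-2]

Both sides have the same dimensions, so the equation is dimensionally consistent.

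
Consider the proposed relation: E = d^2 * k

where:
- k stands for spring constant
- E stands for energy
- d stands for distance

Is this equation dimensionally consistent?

Yes

k (spring constant) has dimensions [M T^-2].
E (energy) has dimensions [L^2 M T^-2].
d (distance) has dimensions [L].

Left side: [L^2 M T^-2]
Right side: [L^2 M T^-2]

Both sides have the same dimensions, so the equation is dimensionally consistent.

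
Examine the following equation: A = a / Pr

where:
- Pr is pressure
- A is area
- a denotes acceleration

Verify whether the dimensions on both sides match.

No

Pr (pressure) has dimensions [L^-1 M T^-2].
A (area) has dimensions [L^2].
a (acceleration) has dimensions [L T^-2].

Left side: [L^2]
Right side: [L^2 M^-1]

The two sides have different dimensions, so the equation is NOT dimensionally consistent.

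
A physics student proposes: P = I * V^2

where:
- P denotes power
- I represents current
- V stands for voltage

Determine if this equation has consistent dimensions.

No

P (power) has dimensions [L^2 M T^-3].
I (current) has dimensions [I].
V (voltage) has dimensions [I^-1 L^2 M T^-3].

Left side: [L^2 M T^-3]
Right side: [I^-1 L^4 M^2 T^-6]

The two sides have different dimensions, so the equation is NOT dimensionally consistent.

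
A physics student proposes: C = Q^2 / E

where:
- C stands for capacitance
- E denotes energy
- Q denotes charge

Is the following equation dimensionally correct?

Yes

C (capacitance) has dimensions [I^2 L^-2 M^-1 T^4].
E (energy) has dimensions [L^2 M T^-2].
Q (charge) has dimensions [I T].

Left side: [I^2 L^-2 M^-1 T^4]
Right side: [I^2 L^-2 M^-1 T^4]

Both sides have the same dimensions, so the equation is dimensionally consistent.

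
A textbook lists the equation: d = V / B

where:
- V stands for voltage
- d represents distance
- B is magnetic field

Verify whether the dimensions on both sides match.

No

V (voltage) has dimensions [I^-1 L^2 M T^-3].
d (distance) has dimensions [L].
B (magnetic field) has dimensions [I^-1 M T^-2].

Left side: [L]
Right side: [L^2 T^-1]

The two sides have different dimensions, so the equation is NOT dimensionally consistent.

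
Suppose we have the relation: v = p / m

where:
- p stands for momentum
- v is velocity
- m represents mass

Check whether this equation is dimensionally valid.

Yes

p (momentum) has dimensions [L M T^-1].
v (velocity) has dimensions [L T^-1].
m (mass) has dimensions [M].

Left side: [L T^-1]
Right side: [L T^-1]

Both sides have the same dimensions, so the equation is dimensionally consistent.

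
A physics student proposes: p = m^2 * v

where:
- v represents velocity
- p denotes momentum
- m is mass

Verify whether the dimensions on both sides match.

No

v (velocity) has dimensions [L T^-1].
p (momentum) has dimensions [L M T^-1].
m (mass) has dimensions [M].

Left side: [L M T^-1]
Right side: [L M^2 T^-1]

The two sides have different dimensions, so the equation is NOT dimensionally consistent.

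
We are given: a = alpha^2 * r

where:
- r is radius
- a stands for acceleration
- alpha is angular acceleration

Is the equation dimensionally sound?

No

r (radius) has dimensions [L].
a (acceleration) has dimensions [L T^-2].
alpha (angular acceleration) has dimensions [T^-2].

Left side: [L T^-2]
Right side: [L T^-4]

The two sides have different dimensions, so the equation is NOT dimensionally consistent.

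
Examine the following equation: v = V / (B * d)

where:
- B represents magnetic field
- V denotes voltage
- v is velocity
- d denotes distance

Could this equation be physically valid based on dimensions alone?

Yes

B (magnetic field) has dimensions [I^-1 M T^-2].
V (voltage) has dimensions [I^-1 L^2 M T^-3].
v (velocity) has dimensions [L T^-1].
d (distance) has dimensions [L].

Left side: [L T^-1]
Right side: [L T^-1]

Both sides have the same dimensions, so the equation is dimensionally consistent.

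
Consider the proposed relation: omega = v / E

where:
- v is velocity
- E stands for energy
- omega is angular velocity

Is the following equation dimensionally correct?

No

v (velocity) has dimensions [L T^-1].
E (energy) has dimensions [L^2 M T^-2].
omega (angular velocity) has dimensions [T^-1].

Left side: [T^-1]
Right side: [L^-1 M^-1 T]

The two sides have different dimensions, so the equation is NOT dimensionally consistent.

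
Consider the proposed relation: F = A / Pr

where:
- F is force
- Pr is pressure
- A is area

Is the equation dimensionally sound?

No

F (force) has dimensions [L M T^-2].
Pr (pressure) has dimensions [L^-1 M T^-2].
A (area) has dimensions [L^2].

Left side: [L M T^-2]
Right side: [L^3 M^-1 T^2]

The two sides have different dimensions, so the equation is NOT dimensionally consistent.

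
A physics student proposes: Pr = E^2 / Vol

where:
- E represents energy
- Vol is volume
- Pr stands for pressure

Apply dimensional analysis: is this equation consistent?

No

E (energy) has dimensions [L^2 M T^-2].
Vol (volume) has dimensions [L^3].
Pr (pressure) has dimensions [L^-1 M T^-2].

Left side: [L^-1 M T^-2]
Right side: [L M^2 T^-4]

The two sides have different dimensions, so the equation is NOT dimensionally consistent.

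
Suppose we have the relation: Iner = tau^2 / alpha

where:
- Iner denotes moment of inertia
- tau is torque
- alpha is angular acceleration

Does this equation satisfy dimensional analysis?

No

Iner (moment of inertia) has dimensions [L^2 M].
tau (torque) has dimensions [L^2 M T^-2].
alpha (angular acceleration) has dimensions [T^-2].

Left side: [L^2 M]
Right side: [L^4 M^2 T^-2]

The two sides have different dimensions, so the equation is NOT dimensionally consistent.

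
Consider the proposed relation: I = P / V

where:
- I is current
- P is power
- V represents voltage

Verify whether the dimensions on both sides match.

Yes

I (current) has dimensions [I].
P (power) has dimensions [L^2 M T^-3].
V (voltage) has dimensions [I^-1 L^2 M T^-3].

Left side: [I]
Right side: [I]

Both sides have the same dimensions, so the equation is dimensionally consistent.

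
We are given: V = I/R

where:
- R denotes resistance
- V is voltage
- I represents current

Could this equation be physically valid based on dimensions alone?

No

R (resistance) has dimensions [I^-2 L^2 M T^-3].
V (voltage) has dimensions [I^-1 L^2 M T^-3].
I (current) has dimensions [I].

Left side: [I^-1 L^2 M T^-3]
Right side: [I^3 L^-2 M^-1 T^3]

The two sides have different dimensions, so the equation is NOT dimensionally consistent.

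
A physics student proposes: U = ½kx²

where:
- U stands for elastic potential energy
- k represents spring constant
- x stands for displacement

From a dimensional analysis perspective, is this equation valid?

Yes

U (elastic potential energy) has dimensions [L^2 M T^-2].
k (spring constant) has dimensions [M T^-2].
x (displacement) has dimensions [L].

Left side: [L^2 M T^-2]
Right side: [L^2 M T^-2]

Both sides have the same dimensions, so the equation is dimensionally consistent.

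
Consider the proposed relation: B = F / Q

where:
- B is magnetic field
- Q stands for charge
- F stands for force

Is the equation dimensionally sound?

No

B (magnetic field) has dimensions [I^-1 M T^-2].
Q (charge) has dimensions [I T].
F (force) has dimensions [L M T^-2].

Left side: [I^-1 M T^-2]
Right side: [I^-1 L M T^-3]

The two sides have different dimensions, so the equation is NOT dimensionally consistent.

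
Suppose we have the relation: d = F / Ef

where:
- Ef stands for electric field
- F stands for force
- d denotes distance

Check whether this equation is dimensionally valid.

No

Ef (electric field) has dimensions [I^-1 L M T^-3].
F (force) has dimensions [L M T^-2].
d (distance) has dimensions [L].

Left side: [L]
Right side: [I T]

The two sides have different dimensions, so the equation is NOT dimensionally consistent.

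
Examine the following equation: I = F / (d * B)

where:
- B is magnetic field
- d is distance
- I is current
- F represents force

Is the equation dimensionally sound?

Yes

B (magnetic field) has dimensions [I^-1 M T^-2].
d (distance) has dimensions [L].
I (current) has dimensions [I].
F (force) has dimensions [L M T^-2].

Left side: [I]
Right side: [I]

Both sides have the same dimensions, so the equation is dimensionally consistent.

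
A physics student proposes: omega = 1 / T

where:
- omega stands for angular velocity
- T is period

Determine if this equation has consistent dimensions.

Yes

omega (angular velocity) has dimensions [T^-1].
T (period) has dimensions [T].

Left side: [T^-1]
Right side: [T^-1]

Both sides have the same dimensions, so the equation is dimensionally consistent.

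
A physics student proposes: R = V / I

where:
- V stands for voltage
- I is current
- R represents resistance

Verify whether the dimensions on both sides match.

Yes

V (voltage) has dimensions [I^-1 L^2 M T^-3].
I (current) has dimensions [I].
R (resistance) has dimensions [I^-2 L^2 M T^-3].

Left side: [I^-2 L^2 M T^-3]
Right side: [I^-2 L^2 M T^-3]

Both sides have the same dimensions, so the equation is dimensionally consistent.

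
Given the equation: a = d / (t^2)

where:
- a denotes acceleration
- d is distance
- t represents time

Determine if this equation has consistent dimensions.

Yes

a (acceleration) has dimensions [L T^-2].
d (distance) has dimensions [L].
t (time) has dimensions [T].

Left side: [L T^-2]
Right side: [L T^-2]

Both sides have the same dimensions, so the equation is dimensionally consistent.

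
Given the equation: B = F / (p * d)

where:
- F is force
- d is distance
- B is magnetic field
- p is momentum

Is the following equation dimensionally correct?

No

F (force) has dimensions [L M T^-2].
d (distance) has dimensions [L].
B (magnetic field) has dimensions [I^-1 M T^-2].
p (momentum) has dimensions [L M T^-1].

Left side: [I^-1 M T^-2]
Right side: [L^-1 T^-1]

The two sides have different dimensions, so the equation is NOT dimensionally consistent.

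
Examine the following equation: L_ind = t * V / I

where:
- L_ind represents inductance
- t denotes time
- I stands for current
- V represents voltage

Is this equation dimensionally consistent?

Yes

L_ind (inductance) has dimensions [I^-2 L^2 M T^-2].
t (time) has dimensions [T].
I (current) has dimensions [I].
V (voltage) has dimensions [I^-1 L^2 M T^-3].

Left side: [I^-2 L^2 M T^-2]
Right side: [I^-2 L^2 M T^-2]

Both sides have the same dimensions, so the equation is dimensionally consistent.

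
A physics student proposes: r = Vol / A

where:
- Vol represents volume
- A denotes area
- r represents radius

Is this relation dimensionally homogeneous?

Yes

Vol (volume) has dimensions [L^3].
A (area) has dimensions [L^2].
r (radius) has dimensions [L].

Left side: [L]
Right side: [L]

Both sides have the same dimensions, so the equation is dimensionally consistent.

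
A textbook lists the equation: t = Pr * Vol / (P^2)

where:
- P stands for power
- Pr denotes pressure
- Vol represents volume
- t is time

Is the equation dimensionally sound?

No

P (power) has dimensions [L^2 M T^-3].
Pr (pressure) has dimensions [L^-1 M T^-2].
Vol (volume) has dimensions [L^3].
t (time) has dimensions [T].

Left side: [T]
Right side: [L^-2 M^-1 T^4]

The two sides have different dimensions, so the equation is NOT dimensionally consistent.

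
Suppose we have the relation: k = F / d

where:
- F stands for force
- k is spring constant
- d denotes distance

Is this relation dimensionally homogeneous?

Yes

F (force) has dimensions [L M T^-2].
k (spring constant) has dimensions [M T^-2].
d (distance) has dimensions [L].

Left side: [M T^-2]
Right side: [M T^-2]

Both sides have the same dimensions, so the equation is dimensionally consistent.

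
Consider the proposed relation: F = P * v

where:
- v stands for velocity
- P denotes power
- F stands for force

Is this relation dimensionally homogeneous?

No

v (velocity) has dimensions [L T^-1].
P (power) has dimensions [L^2 M T^-3].
F (force) has dimensions [L M T^-2].

Left side: [L M T^-2]
Right side: [L^3 M T^-4]

The two sides have different dimensions, so the equation is NOT dimensionally consistent.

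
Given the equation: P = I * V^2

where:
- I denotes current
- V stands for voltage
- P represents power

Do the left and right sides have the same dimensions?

No

I (current) has dimensions [I].
V (voltage) has dimensions [I^-1 L^2 M T^-3].
P (power) has dimensions [L^2 M T^-3].

Left side: [L^2 M T^-3]
Right side: [I^-1 L^4 M^2 T^-6]

The two sides have different dimensions, so the equation is NOT dimensionally consistent.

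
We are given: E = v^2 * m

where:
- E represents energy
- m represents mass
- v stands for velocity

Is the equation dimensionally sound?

Yes

E (energy) has dimensions [L^2 M T^-2].
m (mass) has dimensions [M].
v (velocity) has dimensions [L T^-1].

Left side: [L^2 M T^-2]
Right side: [L^2 M T^-2]

Both sides have the same dimensions, so the equation is dimensionally consistent.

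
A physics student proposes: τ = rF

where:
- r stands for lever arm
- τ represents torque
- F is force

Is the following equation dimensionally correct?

Yes

r (lever arm) has dimensions [L].
τ (torque) has dimensions [L^2 M T^-2].
F (force) has dimensions [L M T^-2].

Left side: [L^2 M T^-2]
Right side: [L^2 M T^-2]

Both sides have the same dimensions, so the equation is dimensionally consistent.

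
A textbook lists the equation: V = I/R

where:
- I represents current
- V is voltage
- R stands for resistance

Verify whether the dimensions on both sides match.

No

I (current) has dimensions [I].
V (voltage) has dimensions [I^-1 L^2 M T^-3].
R (resistance) has dimensions [I^-2 L^2 M T^-3].

Left side: [I^-1 L^2 M T^-3]
Right side: [I^3 L^-2 M^-1 T^3]

The two sides have different dimensions, so the equation is NOT dimensionally consistent.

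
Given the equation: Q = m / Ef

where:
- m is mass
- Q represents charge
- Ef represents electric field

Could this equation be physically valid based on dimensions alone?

No

m (mass) has dimensions [M].
Q (charge) has dimensions [I T].
Ef (electric field) has dimensions [I^-1 L M T^-3].

Left side: [I T]
Right side: [I L^-1 T^3]

The two sides have different dimensions, so the equation is NOT dimensionally consistent.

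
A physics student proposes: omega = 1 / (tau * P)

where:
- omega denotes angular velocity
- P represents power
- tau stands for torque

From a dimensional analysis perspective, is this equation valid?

No

omega (angular velocity) has dimensions [T^-1].
P (power) has dimensions [L^2 M T^-3].
tau (torque) has dimensions [L^2 M T^-2].

Left side: [T^-1]
Right side: [L^-4 M^-2 T^5]

The two sides have different dimensions, so the equation is NOT dimensionally consistent.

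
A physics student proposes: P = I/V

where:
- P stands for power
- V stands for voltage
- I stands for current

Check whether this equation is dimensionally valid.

No

P (power) has dimensions [L^2 M T^-3].
V (voltage) has dimensions [I^-1 L^2 M T^-3].
I (current) has dimensions [I].

Left side: [L^2 M T^-3]
Right side: [I^2 L^-2 M^-1 T^3]

The two sides have different dimensions, so the equation is NOT dimensionally consistent.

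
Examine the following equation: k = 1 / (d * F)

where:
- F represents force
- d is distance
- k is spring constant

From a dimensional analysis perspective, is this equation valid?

No

F (force) has dimensions [L M T^-2].
d (distance) has dimensions [L].
k (spring constant) has dimensions [M T^-2].

Left side: [M T^-2]
Right side: [L^-2 M^-1 T^2]

The two sides have different dimensions, so the equation is NOT dimensionally consistent.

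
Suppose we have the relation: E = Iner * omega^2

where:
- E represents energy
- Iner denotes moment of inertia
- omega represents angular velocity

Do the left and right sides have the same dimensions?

Yes

E (energy) has dimensions [L^2 M T^-2].
Iner (moment of inertia) has dimensions [L^2 M].
omega (angular velocity) has dimensions [T^-1].

Left side: [L^2 M T^-2]
Right side: [L^2 M T^-2]

Both sides have the same dimensions, so the equation is dimensionally consistent.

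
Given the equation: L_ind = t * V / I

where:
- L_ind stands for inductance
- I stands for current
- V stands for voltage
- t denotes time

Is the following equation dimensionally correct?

Yes

L_ind (inductance) has dimensions [I^-2 L^2 M T^-2].
I (current) has dimensions [I].
V (voltage) has dimensions [I^-1 L^2 M T^-3].
t (time) has dimensions [T].

Left side: [I^-2 L^2 M T^-2]
Right side: [I^-2 L^2 M T^-2]

Both sides have the same dimensions, so the equation is dimensionally consistent.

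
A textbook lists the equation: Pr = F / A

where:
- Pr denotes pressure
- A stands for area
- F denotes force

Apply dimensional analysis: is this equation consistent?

Yes

Pr (pressure) has dimensions [L^-1 M T^-2].
A (area) has dimensions [L^2].
F (force) has dimensions [L M T^-2].

Left side: [L^-1 M T^-2]
Right side: [L^-1 M T^-2]

Both sides have the same dimensions, so the equation is dimensionally consistent.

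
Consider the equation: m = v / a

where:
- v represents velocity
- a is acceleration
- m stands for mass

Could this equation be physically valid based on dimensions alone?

No

v (velocity) has dimensions [L T^-1].
a (acceleration) has dimensions [L T^-2].
m (mass) has dimensions [M].

Left side: [M]
Right side: [T]

The two sides have different dimensions, so the equation is NOT dimensionally consistent.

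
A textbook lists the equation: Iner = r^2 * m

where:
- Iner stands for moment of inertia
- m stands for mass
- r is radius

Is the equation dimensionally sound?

Yes

Iner (moment of inertia) has dimensions [L^2 M].
m (mass) has dimensions [M].
r (radius) has dimensions [L].

Left side: [L^2 M]
Right side: [L^2 M]

Both sides have the same dimensions, so the equation is dimensionally consistent.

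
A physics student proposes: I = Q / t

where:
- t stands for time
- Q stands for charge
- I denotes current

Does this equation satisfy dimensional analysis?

Yes

t (time) has dimensions [T].
Q (charge) has dimensions [I T].
I (current) has dimensions [I].

Left side: [I]
Right side: [I]

Both sides have the same dimensions, so the equation is dimensionally consistent.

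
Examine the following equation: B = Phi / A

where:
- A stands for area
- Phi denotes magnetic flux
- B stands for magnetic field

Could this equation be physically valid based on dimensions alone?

Yes

A (area) has dimensions [L^2].
Phi (magnetic flux) has dimensions [I^-1 L^2 M T^-2].
B (magnetic field) has dimensions [I^-1 M T^-2].

Left side: [I^-1 M T^-2]
Right side: [I^-1 M T^-2]

Both sides have the same dimensions, so the equation is dimensionally consistent.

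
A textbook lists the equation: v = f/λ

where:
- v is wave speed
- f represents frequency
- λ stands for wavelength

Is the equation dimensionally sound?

No

v (wave speed) has dimensions [L T^-1].
f (frequency) has dimensions [T^-1].
λ (wavelength) has dimensions [L].

Left side: [L T^-1]
Right side: [L^-1 T^-1]

The two sides have different dimensions, so the equation is NOT dimensionally consistent.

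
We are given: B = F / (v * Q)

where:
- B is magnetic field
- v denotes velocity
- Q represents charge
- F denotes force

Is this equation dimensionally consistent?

Yes

B (magnetic field) has dimensions [I^-1 M T^-2].
v (velocity) has dimensions [L T^-1].
Q (charge) has dimensions [I T].
F (force) has dimensions [L M T^-2].

Left side: [I^-1 M T^-2]
Right side: [I^-1 M T^-2]

Both sides have the same dimensions, so the equation is dimensionally consistent.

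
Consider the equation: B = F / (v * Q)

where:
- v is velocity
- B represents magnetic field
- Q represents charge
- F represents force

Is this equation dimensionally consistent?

Yes

v (velocity) has dimensions [L T^-1].
B (magnetic field) has dimensions [I^-1 M T^-2].
Q (charge) has dimensions [I T].
F (force) has dimensions [L M T^-2].

Left side: [I^-1 M T^-2]
Right side: [I^-1 M T^-2]

Both sides have the same dimensions, so the equation is dimensionally consistent.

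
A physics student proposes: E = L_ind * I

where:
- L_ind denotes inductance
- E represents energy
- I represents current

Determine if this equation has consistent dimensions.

No

L_ind (inductance) has dimensions [I^-2 L^2 M T^-2].
E (energy) has dimensions [L^2 M T^-2].
I (current) has dimensions [I].

Left side: [L^2 M T^-2]
Right side: [I^-1 L^2 M T^-2]

The two sides have different dimensions, so the equation is NOT dimensionally consistent.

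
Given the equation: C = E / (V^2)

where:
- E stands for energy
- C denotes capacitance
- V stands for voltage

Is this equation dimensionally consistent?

Yes

E (energy) has dimensions [L^2 M T^-2].
C (capacitance) has dimensions [I^2 L^-2 M^-1 T^4].
V (voltage) has dimensions [I^-1 L^2 M T^-3].

Left side: [I^2 L^-2 M^-1 T^4]
Right side: [I^2 L^-2 M^-1 T^4]

Both sides have the same dimensions, so the equation is dimensionally consistent.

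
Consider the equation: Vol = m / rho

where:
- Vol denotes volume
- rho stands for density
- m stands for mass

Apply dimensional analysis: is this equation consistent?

Yes

Vol (volume) has dimensions [L^3].
rho (density) has dimensions [L^-3 M].
m (mass) has dimensions [M].

Left side: [L^3]
Right side: [L^3]

Both sides have the same dimensions, so the equation is dimensionally consistent.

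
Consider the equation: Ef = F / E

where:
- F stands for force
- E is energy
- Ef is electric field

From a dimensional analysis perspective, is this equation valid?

No

F (force) has dimensions [L M T^-2].
E (energy) has dimensions [L^2 M T^-2].
Ef (electric field) has dimensions [I^-1 L M T^-3].

Left side: [I^-1 L M T^-3]
Right side: [L^-1]

The two sides have different dimensions, so the equation is NOT dimensionally consistent.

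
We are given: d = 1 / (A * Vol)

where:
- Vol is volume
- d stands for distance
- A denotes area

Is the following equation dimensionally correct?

No

Vol (volume) has dimensions [L^3].
d (distance) has dimensions [L].
A (area) has dimensions [L^2].

Left side: [L]
Right side: [L^-5]

The two sides have different dimensions, so the equation is NOT dimensionally consistent.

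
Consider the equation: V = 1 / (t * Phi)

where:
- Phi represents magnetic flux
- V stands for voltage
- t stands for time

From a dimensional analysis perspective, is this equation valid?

No

Phi (magnetic flux) has dimensions [I^-1 L^2 M T^-2].
V (voltage) has dimensions [I^-1 L^2 M T^-3].
t (time) has dimensions [T].

Left side: [I^-1 L^2 M T^-3]
Right side: [I L^-2 M^-1 T]

The two sides have different dimensions, so the equation is NOT dimensionally consistent.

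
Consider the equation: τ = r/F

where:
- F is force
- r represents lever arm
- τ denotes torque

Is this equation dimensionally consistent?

No

F (force) has dimensions [L M T^-2].
r (lever arm) has dimensions [L].
τ (torque) has dimensions [L^2 M T^-2].

Left side: [L^2 M T^-2]
Right side: [M^-1 T^2]

The two sides have different dimensions, so the equation is NOT dimensionally consistent.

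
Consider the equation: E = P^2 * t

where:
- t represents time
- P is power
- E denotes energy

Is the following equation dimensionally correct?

No

t (time) has dimensions [T].
P (power) has dimensions [L^2 M T^-3].
E (energy) has dimensions [L^2 M T^-2].

Left side: [L^2 M T^-2]
Right side: [L^4 M^2 T^-5]

The two sides have different dimensions, so the equation is NOT dimensionally consistent.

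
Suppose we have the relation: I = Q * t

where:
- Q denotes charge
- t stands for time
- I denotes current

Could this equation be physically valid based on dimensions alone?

No

Q (charge) has dimensions [I T].
t (time) has dimensions [T].
I (current) has dimensions [I].

Left side: [I]
Right side: [I T^2]

The two sides have different dimensions, so the equation is NOT dimensionally consistent.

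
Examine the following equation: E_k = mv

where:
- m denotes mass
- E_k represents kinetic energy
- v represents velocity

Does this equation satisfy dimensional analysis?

No

m (mass) has dimensions [M].
E_k (kinetic energy) has dimensions [L^2 M T^-2].
v (velocity) has dimensions [L T^-1].

Left side: [L^2 M T^-2]
Right side: [L M T^-1]

The two sides have different dimensions, so the equation is NOT dimensionally consistent.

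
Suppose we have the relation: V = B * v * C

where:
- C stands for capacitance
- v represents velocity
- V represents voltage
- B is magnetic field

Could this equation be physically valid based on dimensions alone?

No

C (capacitance) has dimensions [I^2 L^-2 M^-1 T^4].
v (velocity) has dimensions [L T^-1].
V (voltage) has dimensions [I^-1 L^2 M T^-3].
B (magnetic field) has dimensions [I^-1 M T^-2].

Left side: [I^-1 L^2 M T^-3]
Right side: [I L^-1 T]

The two sides have different dimensions, so the equation is NOT dimensionally consistent.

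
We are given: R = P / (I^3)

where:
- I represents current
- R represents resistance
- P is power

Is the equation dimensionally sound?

No

I (current) has dimensions [I].
R (resistance) has dimensions [I^-2 L^2 M T^-3].
P (power) has dimensions [L^2 M T^-3].

Left side: [I^-2 L^2 M T^-3]
Right side: [I^-3 L^2 M T^-3]

The two sides have different dimensions, so the equation is NOT dimensionally consistent.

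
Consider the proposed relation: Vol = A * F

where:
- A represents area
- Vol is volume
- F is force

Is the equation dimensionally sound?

No

A (area) has dimensions [L^2].
Vol (volume) has dimensions [L^3].
F (force) has dimensions [L M T^-2].

Left side: [L^3]
Right side: [L^3 M T^-2]

The two sides have different dimensions, so the equation is NOT dimensionally consistent.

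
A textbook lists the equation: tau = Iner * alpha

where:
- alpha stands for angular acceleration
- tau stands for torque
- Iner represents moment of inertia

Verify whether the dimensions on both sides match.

Yes

alpha (angular acceleration) has dimensions [T^-2].
tau (torque) has dimensions [L^2 M T^-2].
Iner (moment of inertia) has dimensions [L^2 M].

Left side: [L^2 M T^-2]
Right side: [L^2 M T^-2]

Both sides have the same dimensions, so the equation is dimensionally consistent.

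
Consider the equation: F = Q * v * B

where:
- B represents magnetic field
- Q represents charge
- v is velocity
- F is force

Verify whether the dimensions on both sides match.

Yes

B (magnetic field) has dimensions [I^-1 M T^-2].
Q (charge) has dimensions [I T].
v (velocity) has dimensions [L T^-1].
F (force) has dimensions [L M T^-2].

Left side: [L M T^-2]
Right side: [L M T^-2]

Both sides have the same dimensions, so the equation is dimensionally consistent.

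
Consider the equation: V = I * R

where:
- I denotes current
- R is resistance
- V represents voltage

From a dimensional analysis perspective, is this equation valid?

Yes

I (current) has dimensions [I].
R (resistance) has dimensions [I^-2 L^2 M T^-3].
V (voltage) has dimensions [I^-1 L^2 M T^-3].

Left side: [I^-1 L^2 M T^-3]
Right side: [I^-1 L^2 M T^-3]

Both sides have the same dimensions, so the equation is dimensionally consistent.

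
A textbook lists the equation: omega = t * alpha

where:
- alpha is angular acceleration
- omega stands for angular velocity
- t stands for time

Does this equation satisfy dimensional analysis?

Yes

alpha (angular acceleration) has dimensions [T^-2].
omega (angular velocity) has dimensions [T^-1].
t (time) has dimensions [T].

Left side: [T^-1]
Right side: [T^-1]

Both sides have the same dimensions, so the equation is dimensionally consistent.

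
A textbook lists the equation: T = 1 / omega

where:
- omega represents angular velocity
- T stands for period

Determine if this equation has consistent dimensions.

Yes

omega (angular velocity) has dimensions [T^-1].
T (period) has dimensions [T].

Left side: [T]
Right side: [T]

Both sides have the same dimensions, so the equation is dimensionally consistent.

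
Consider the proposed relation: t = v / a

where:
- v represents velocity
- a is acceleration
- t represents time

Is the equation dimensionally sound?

Yes

v (velocity) has dimensions [L T^-1].
a (acceleration) has dimensions [L T^-2].
t (time) has dimensions [T].

Left side: [T]
Right side: [T]

Both sides have the same dimensions, so the equation is dimensionally consistent.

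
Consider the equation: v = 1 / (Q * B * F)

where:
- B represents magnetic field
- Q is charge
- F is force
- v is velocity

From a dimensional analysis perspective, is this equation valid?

No

B (magnetic field) has dimensions [I^-1 M T^-2].
Q (charge) has dimensions [I T].
F (force) has dimensions [L M T^-2].
v (velocity) has dimensions [L T^-1].

Left side: [L T^-1]
Right side: [L^-1 M^-2 T^3]

The two sides have different dimensions, so the equation is NOT dimensionally consistent.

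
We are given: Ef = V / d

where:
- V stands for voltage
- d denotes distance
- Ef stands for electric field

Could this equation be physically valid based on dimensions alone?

Yes

V (voltage) has dimensions [I^-1 L^2 M T^-3].
d (distance) has dimensions [L].
Ef (electric field) has dimensions [I^-1 L M T^-3].

Left side: [I^-1 L M T^-3]
Right side: [I^-1 L M T^-3]

Both sides have the same dimensions, so the equation is dimensionally consistent.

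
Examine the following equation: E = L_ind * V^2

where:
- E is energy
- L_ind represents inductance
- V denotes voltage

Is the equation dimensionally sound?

No

E (energy) has dimensions [L^2 M T^-2].
L_ind (inductance) has dimensions [I^-2 L^2 M T^-2].
V (voltage) has dimensions [I^-1 L^2 M T^-3].

Left side: [L^2 M T^-2]
Right side: [I^-4 L^6 M^3 T^-8]

The two sides have different dimensions, so the equation is NOT dimensionally consistent.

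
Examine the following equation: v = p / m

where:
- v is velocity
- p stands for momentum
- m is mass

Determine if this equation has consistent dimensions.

Yes

v (velocity) has dimensions [L T^-1].
p (momentum) has dimensions [L M T^-1].
m (mass) has dimensions [M].

Left side: [L T^-1]
Right side: [L T^-1]

Both sides have the same dimensions, so the equation is dimensionally consistent.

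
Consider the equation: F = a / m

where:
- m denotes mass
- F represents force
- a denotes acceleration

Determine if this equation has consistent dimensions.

No

m (mass) has dimensions [M].
F (force) has dimensions [L M T^-2].
a (acceleration) has dimensions [L T^-2].

Left side: [L M T^-2]
Right side: [L M^-1 T^-2]

The two sides have different dimensions, so the equation is NOT dimensionally consistent.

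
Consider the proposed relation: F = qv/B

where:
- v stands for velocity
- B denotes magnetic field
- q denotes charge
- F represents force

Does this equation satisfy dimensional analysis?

No

v (velocity) has dimensions [L T^-1].
B (magnetic field) has dimensions [I^-1 M T^-2].
q (charge) has dimensions [I T].
F (force) has dimensions [L M T^-2].

Left side: [L M T^-2]
Right side: [I^2 L M^-1 T^2]

The two sides have different dimensions, so the equation is NOT dimensionally consistent.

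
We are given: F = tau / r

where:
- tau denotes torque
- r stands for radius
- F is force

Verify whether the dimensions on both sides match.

Yes

tau (torque) has dimensions [L^2 M T^-2].
r (radius) has dimensions [L].
F (force) has dimensions [L M T^-2].

Left side: [L M T^-2]
Right side: [L M T^-2]

Both sides have the same dimensions, so the equation is dimensionally consistent.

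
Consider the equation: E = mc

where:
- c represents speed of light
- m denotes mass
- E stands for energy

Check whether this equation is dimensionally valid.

No

c (speed of light) has dimensions [L T^-1].
m (mass) has dimensions [M].
E (energy) has dimensions [L^2 M T^-2].

Left side: [L^2 M T^-2]
Right side: [L M T^-1]

The two sides have different dimensions, so the equation is NOT dimensionally consistent.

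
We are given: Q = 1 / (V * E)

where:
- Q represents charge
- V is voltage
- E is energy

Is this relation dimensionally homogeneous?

No

Q (charge) has dimensions [I T].
V (voltage) has dimensions [I^-1 L^2 M T^-3].
E (energy) has dimensions [L^2 M T^-2].

Left side: [I T]
Right side: [I L^-4 M^-2 T^5]

The two sides have different dimensions, so the equation is NOT dimensionally consistent.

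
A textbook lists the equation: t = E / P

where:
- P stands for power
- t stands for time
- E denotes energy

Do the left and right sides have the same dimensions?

Yes

P (power) has dimensions [L^2 M T^-3].
t (time) has dimensions [T].
E (energy) has dimensions [L^2 M T^-2].

Left side: [T]
Right side: [T]

Both sides have the same dimensions, so the equation is dimensionally consistent.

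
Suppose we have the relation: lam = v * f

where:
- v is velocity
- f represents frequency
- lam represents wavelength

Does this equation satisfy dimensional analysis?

No

v (velocity) has dimensions [L T^-1].
f (frequency) has dimensions [T^-1].
lam (wavelength) has dimensions [L].

Left side: [L]
Right side: [L T^-2]

The two sides have different dimensions, so the equation is NOT dimensionally consistent.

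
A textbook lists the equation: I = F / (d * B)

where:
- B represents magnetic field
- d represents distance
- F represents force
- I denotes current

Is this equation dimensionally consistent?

Yes

B (magnetic field) has dimensions [I^-1 M T^-2].
d (distance) has dimensions [L].
F (force) has dimensions [L M T^-2].
I (current) has dimensions [I].

Left side: [I]
Right side: [I]

Both sides have the same dimensions, so the equation is dimensionally consistent.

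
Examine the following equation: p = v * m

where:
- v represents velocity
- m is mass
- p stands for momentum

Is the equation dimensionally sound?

Yes

v (velocity) has dimensions [L T^-1].
m (mass) has dimensions [M].
p (momentum) has dimensions [L M T^-1].

Left side: [L M T^-1]
Right side: [L M T^-1]

Both sides have the same dimensions, so the equation is dimensionally consistent.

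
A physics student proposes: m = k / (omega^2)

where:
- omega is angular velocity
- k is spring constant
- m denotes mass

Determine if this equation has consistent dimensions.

Yes

omega (angular velocity) has dimensions [T^-1].
k (spring constant) has dimensions [M T^-2].
m (mass) has dimensions [M].

Left side: [M]
Right side: [M]

Both sides have the same dimensions, so the equation is dimensionally consistent.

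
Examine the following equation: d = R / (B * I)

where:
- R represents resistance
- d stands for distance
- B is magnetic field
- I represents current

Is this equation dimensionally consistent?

No

R (resistance) has dimensions [I^-2 L^2 M T^-3].
d (distance) has dimensions [L].
B (magnetic field) has dimensions [I^-1 M T^-2].
I (current) has dimensions [I].

Left side: [L]
Right side: [I^-2 L^2 T^-1]

The two sides have different dimensions, so the equation is NOT dimensionally consistent.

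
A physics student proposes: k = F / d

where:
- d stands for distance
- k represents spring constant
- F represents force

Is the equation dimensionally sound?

Yes

d (distance) has dimensions [L].
k (spring constant) has dimensions [M T^-2].
F (force) has dimensions [L M T^-2].

Left side: [M T^-2]
Right side: [M T^-2]

Both sides have the same dimensions, so the equation is dimensionally consistent.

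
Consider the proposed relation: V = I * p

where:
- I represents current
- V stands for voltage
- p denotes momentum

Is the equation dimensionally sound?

No

I (current) has dimensions [I].
V (voltage) has dimensions [I^-1 L^2 M T^-3].
p (momentum) has dimensions [L M T^-1].

Left side: [I^-1 L^2 M T^-3]
Right side: [I L M T^-1]

The two sides have different dimensions, so the equation is NOT dimensionally consistent.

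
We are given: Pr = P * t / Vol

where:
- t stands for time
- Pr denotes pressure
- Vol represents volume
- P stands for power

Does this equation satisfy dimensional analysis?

Yes

t (time) has dimensions [T].
Pr (pressure) has dimensions [L^-1 M T^-2].
Vol (volume) has dimensions [L^3].
P (power) has dimensions [L^2 M T^-3].

Left side: [L^-1 M T^-2]
Right side: [L^-1 M T^-2]

Both sides have the same dimensions, so the equation is dimensionally consistent.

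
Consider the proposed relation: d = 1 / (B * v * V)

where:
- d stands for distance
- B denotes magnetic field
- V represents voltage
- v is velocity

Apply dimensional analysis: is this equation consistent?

No

d (distance) has dimensions [L].
B (magnetic field) has dimensions [I^-1 M T^-2].
V (voltage) has dimensions [I^-1 L^2 M T^-3].
v (velocity) has dimensions [L T^-1].

Left side: [L]
Right side: [I^2 L^-3 M^-2 T^6]

The two sides have different dimensions, so the equation is NOT dimensionally consistent.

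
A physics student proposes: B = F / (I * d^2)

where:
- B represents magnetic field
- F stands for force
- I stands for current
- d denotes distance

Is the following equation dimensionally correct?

No

B (magnetic field) has dimensions [I^-1 M T^-2].
F (force) has dimensions [L M T^-2].
I (current) has dimensions [I].
d (distance) has dimensions [L].

Left side: [I^-1 M T^-2]
Right side: [I^-1 L^-1 M T^-2]

The two sides have different dimensions, so the equation is NOT dimensionally consistent.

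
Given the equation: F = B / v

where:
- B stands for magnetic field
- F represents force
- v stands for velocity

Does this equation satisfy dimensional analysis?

No

B (magnetic field) has dimensions [I^-1 M T^-2].
F (force) has dimensions [L M T^-2].
v (velocity) has dimensions [L T^-1].

Left side: [L M T^-2]
Right side: [I^-1 L^-1 M T^-1]

The two sides have different dimensions, so the equation is NOT dimensionally consistent.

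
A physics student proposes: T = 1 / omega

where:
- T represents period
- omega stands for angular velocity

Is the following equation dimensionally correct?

Yes

T (period) has dimensions [T].
omega (angular velocity) has dimensions [T^-1].

Left side: [T]
Right side: [T]

Both sides have the same dimensions, so the equation is dimensionally consistent.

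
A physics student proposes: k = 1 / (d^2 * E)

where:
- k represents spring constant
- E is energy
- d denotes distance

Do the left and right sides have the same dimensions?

No

k (spring constant) has dimensions [M T^-2].
E (energy) has dimensions [L^2 M T^-2].
d (distance) has dimensions [L].

Left side: [M T^-2]
Right side: [L^-4 M^-1 T^2]

The two sides have different dimensions, so the equation is NOT dimensionally consistent.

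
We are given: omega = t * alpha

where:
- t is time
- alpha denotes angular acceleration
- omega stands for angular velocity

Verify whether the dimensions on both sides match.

Yes

t (time) has dimensions [T].
alpha (angular acceleration) has dimensions [T^-2].
omega (angular velocity) has dimensions [T^-1].

Left side: [T^-1]
Right side: [T^-1]

Both sides have the same dimensions, so the equation is dimensionally consistent.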